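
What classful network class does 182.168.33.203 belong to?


First octet: 182
Binary: 10110110
10xxxxxx -> Class B (128-191)
Class B, default mask 255.255.0.0 (/16)


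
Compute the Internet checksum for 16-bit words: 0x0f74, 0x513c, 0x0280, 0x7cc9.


Sum all words (with carry folding):
+ 0x0f74 = 0x0f74
+ 0x513c = 0x60b0
+ 0x0280 = 0x6330
+ 0x7cc9 = 0xdff9
One's complement: ~0xdff9
Checksum = 0x2006


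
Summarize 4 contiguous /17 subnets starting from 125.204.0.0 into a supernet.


Original prefix: /17
Number of subnets: 4 = 2^2
New prefix = 17 - 2 = 15
Supernet: 125.204.0.0/15


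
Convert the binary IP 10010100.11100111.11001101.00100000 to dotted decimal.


10010100 = 148
11100111 = 231
11001101 = 205
00100000 = 32
IP: 148.231.205.32


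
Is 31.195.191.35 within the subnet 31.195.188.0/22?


Subnet network: 31.195.188.0
Test IP AND mask: 31.195.188.0
Yes, 31.195.191.35 is in 31.195.188.0/22


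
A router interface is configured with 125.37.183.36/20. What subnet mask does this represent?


/20 means 20 network bits, 12 host bits
Binary: 11111111111111111111000000000000
Mask: 255.255.240.0


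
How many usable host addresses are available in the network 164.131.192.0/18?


Host bits = 32 - 18 = 14
Total addresses = 2^14 = 16384
Usable = total - 2 (network and broadcast)
Usable hosts: 16382


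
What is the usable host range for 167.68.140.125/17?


Network: 167.68.128.0
Broadcast: 167.68.255.255
First usable = network + 1
Last usable = broadcast - 1
Range: 167.68.128.1 to 167.68.255.254


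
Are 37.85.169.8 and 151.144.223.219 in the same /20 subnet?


Mask: 255.255.240.0
37.85.169.8 AND mask = 37.85.160.0
151.144.223.219 AND mask = 151.144.208.0
No, different subnets (37.85.160.0 vs 151.144.208.0)


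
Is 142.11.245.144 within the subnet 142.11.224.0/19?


Subnet network: 142.11.224.0
Test IP AND mask: 142.11.224.0
Yes, 142.11.245.144 is in 142.11.224.0/19


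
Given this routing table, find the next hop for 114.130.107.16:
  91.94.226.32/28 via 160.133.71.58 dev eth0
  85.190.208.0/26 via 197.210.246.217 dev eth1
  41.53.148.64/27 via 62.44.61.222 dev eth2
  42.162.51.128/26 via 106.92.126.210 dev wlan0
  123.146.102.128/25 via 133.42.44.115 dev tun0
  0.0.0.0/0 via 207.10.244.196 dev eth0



Longest prefix match for 114.130.107.16:
  /28 91.94.226.32: no
  /26 85.190.208.0: no
  /27 41.53.148.64: no
  /26 42.162.51.128: no
  /25 123.146.102.128: no
  /0 0.0.0.0: MATCH
Selected: next-hop 207.10.244.196 via eth0 (matched /0)


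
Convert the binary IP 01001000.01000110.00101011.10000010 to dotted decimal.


01001000 = 72
01000110 = 70
00101011 = 43
10000010 = 130
IP: 72.70.43.130


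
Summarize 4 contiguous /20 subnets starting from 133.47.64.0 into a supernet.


Original prefix: /20
Number of subnets: 4 = 2^2
New prefix = 20 - 2 = 18
Supernet: 133.47.64.0/18


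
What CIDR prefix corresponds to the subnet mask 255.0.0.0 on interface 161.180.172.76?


Binary: 11111111.00000000.00000000.00000000
Count leading 1s
Prefix: /8


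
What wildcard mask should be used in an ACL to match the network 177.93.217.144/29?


Subnet mask: 255.255.255.248
Wildcard = 255.255.255.255 - subnet mask
255 - 255 = 0
255 - 255 = 0
255 - 255 = 0
255 - 248 = 7
Wildcard: 0.0.0.7


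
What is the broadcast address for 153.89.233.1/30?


Network: 153.89.233.0/30
Host bits = 2
Set all host bits to 1:
Broadcast: 153.89.233.3


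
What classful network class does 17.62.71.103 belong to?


First octet: 17
Binary: 00010001
0xxxxxxx -> Class A (1-126)
Class A, default mask 255.0.0.0 (/8)


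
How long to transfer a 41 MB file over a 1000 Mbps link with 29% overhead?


Effective throughput = 1000 * (1 - 29/100) = 710 Mbps
File size in Mb = 41 * 8 = 328 Mb
Time = 328 / 710
Time = 0.462 seconds


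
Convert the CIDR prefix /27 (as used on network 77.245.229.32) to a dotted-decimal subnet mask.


/27 means 27 network bits, 5 host bits
Binary: 11111111111111111111111111100000
Mask: 255.255.255.224


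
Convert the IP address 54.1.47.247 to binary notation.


54 = 00110110
1 = 00000001
47 = 00101111
247 = 11110111
Binary: 00110110.00000001.00101111.11110111


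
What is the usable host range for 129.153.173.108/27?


Network: 129.153.173.96
Broadcast: 129.153.173.127
First usable = network + 1
Last usable = broadcast - 1
Range: 129.153.173.97 to 129.153.173.126


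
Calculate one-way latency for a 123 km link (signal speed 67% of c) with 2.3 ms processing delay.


Speed = 0.67 * 3e5 km/s = 201000 km/s
Propagation delay = 123 / 201000 = 0.0006 s = 0.6119 ms
Processing delay = 2.3 ms
Total one-way latency = 2.9119 ms


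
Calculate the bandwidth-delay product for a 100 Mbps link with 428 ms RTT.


BDP = bandwidth * RTT
= 100 Mbps * 428 ms
= 100 * 1e6 * 428 / 1000 bits
= 42800000 bits
= 5350000 bytes
= 5224.6094 KB
BDP = 42800000 bits (5350000 bytes)


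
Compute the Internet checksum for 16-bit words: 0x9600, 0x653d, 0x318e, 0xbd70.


Sum all words (with carry folding):
+ 0x9600 = 0x9600
+ 0x653d = 0xfb3d
+ 0x318e = 0x2ccc
+ 0xbd70 = 0xea3c
One's complement: ~0xea3c
Checksum = 0x15c3


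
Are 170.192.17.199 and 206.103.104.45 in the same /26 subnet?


Mask: 255.255.255.192
170.192.17.199 AND mask = 170.192.17.192
206.103.104.45 AND mask = 206.103.104.0
No, different subnets (170.192.17.192 vs 206.103.104.0)


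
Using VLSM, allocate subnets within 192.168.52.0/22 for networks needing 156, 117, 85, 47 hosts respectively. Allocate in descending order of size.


156 hosts -> /24 (254 usable): 192.168.52.0/24
117 hosts -> /25 (126 usable): 192.168.53.0/25
85 hosts -> /25 (126 usable): 192.168.53.128/25
47 hosts -> /26 (62 usable): 192.168.54.0/26
Allocation: 192.168.52.0/24 (156 hosts, 254 usable); 192.168.53.0/25 (117 hosts, 126 usable); 192.168.53.128/25 (85 hosts, 126 usable); 192.168.54.0/26 (47 hosts, 62 usable)


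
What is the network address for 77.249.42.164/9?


IP:   01001101.11111001.00101010.10100100
Mask: 11111111.10000000.00000000.00000000
AND operation:
Net:  01001101.10000000.00000000.00000000
Network: 77.128.0.0/9


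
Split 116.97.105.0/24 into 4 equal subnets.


New prefix = 24 + 2 = 26
Each subnet has 64 addresses
  116.97.105.0/26
  116.97.105.64/26
  116.97.105.128/26
  116.97.105.192/26
Subnets: 116.97.105.0/26, 116.97.105.64/26, 116.97.105.128/26, 116.97.105.192/26


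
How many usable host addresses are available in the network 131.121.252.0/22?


Host bits = 32 - 22 = 10
Total addresses = 2^10 = 1024
Usable = total - 2 (network and broadcast)
Usable hosts: 1022


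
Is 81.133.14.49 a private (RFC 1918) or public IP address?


RFC 1918 private ranges:
  10.0.0.0/8 (10.0.0.0 - 10.255.255.255)
  172.16.0.0/12 (172.16.0.0 - 172.31.255.255)
  192.168.0.0/16 (192.168.0.0 - 192.168.255.255)
Public (not in any RFC 1918 range)


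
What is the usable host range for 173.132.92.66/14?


Network: 173.132.0.0
Broadcast: 173.135.255.255
First usable = network + 1
Last usable = broadcast - 1
Range: 173.132.0.1 to 173.135.255.254


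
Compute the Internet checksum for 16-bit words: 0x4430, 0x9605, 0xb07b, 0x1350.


Sum all words (with carry folding):
+ 0x4430 = 0x4430
+ 0x9605 = 0xda35
+ 0xb07b = 0x8ab1
+ 0x1350 = 0x9e01
One's complement: ~0x9e01
Checksum = 0x61fe


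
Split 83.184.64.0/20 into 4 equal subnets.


New prefix = 20 + 2 = 22
Each subnet has 1024 addresses
  83.184.64.0/22
  83.184.68.0/22
  83.184.72.0/22
  83.184.76.0/22
Subnets: 83.184.64.0/22, 83.184.68.0/22, 83.184.72.0/22, 83.184.76.0/22


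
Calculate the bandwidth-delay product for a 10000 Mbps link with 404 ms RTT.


BDP = bandwidth * RTT
= 10000 Mbps * 404 ms
= 10000 * 1e6 * 404 / 1000 bits
= 4040000000 bits
= 505000000 bytes
= 493164.0625 KB
BDP = 4040000000 bits (505000000 bytes)


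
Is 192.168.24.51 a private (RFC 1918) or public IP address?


RFC 1918 private ranges:
  10.0.0.0/8 (10.0.0.0 - 10.255.255.255)
  172.16.0.0/12 (172.16.0.0 - 172.31.255.255)
  192.168.0.0/16 (192.168.0.0 - 192.168.255.255)
Private (in 192.168.0.0/16)


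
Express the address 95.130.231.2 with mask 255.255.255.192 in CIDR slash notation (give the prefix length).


Binary: 11111111.11111111.11111111.11000000
Count leading 1s
Prefix: /26


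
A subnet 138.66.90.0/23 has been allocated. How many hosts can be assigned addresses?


Host bits = 32 - 23 = 9
Total addresses = 2^9 = 512
Usable = total - 2 (network and broadcast)
Usable hosts: 510


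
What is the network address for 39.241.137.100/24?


IP:   00100111.11110001.10001001.01100100
Mask: 11111111.11111111.11111111.00000000
AND operation:
Net:  00100111.11110001.10001001.00000000
Network: 39.241.137.0/24


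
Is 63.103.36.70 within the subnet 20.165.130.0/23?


Subnet network: 20.165.130.0
Test IP AND mask: 63.103.36.0
No, 63.103.36.70 is not in 20.165.130.0/23


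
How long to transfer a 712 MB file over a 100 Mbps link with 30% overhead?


Effective throughput = 100 * (1 - 30/100) = 70 Mbps
File size in Mb = 712 * 8 = 5696 Mb
Time = 5696 / 70
Time = 81.3714 seconds


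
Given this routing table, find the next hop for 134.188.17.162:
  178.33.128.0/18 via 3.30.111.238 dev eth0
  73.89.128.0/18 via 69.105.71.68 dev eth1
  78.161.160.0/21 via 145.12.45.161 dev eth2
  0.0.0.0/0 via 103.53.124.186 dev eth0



Longest prefix match for 134.188.17.162:
  /18 178.33.128.0: no
  /18 73.89.128.0: no
  /21 78.161.160.0: no
  /0 0.0.0.0: MATCH
Selected: next-hop 103.53.124.186 via eth0 (matched /0)


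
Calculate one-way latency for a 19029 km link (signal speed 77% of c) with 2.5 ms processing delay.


Speed = 0.77 * 3e5 km/s = 231000 km/s
Propagation delay = 19029 / 231000 = 0.0824 s = 82.3766 ms
Processing delay = 2.5 ms
Total one-way latency = 84.8766 ms


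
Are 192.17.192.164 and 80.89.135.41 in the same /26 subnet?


Mask: 255.255.255.192
192.17.192.164 AND mask = 192.17.192.128
80.89.135.41 AND mask = 80.89.135.0
No, different subnets (192.17.192.128 vs 80.89.135.0)


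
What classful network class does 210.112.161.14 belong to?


First octet: 210
Binary: 11010010
110xxxxx -> Class C (192-223)
Class C, default mask 255.255.255.0 (/24)


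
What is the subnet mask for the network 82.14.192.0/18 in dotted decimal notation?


/18 means 18 network bits, 14 host bits
Binary: 11111111111111111100000000000000
Mask: 255.255.192.0


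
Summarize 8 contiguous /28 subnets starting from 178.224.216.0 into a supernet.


Original prefix: /28
Number of subnets: 8 = 2^3
New prefix = 28 - 3 = 25
Supernet: 178.224.216.0/25


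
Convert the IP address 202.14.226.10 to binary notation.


202 = 11001010
14 = 00001110
226 = 11100010
10 = 00001010
Binary: 11001010.00001110.11100010.00001010


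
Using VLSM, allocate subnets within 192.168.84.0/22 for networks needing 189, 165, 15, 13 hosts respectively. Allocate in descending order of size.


189 hosts -> /24 (254 usable): 192.168.84.0/24
165 hosts -> /24 (254 usable): 192.168.85.0/24
15 hosts -> /27 (30 usable): 192.168.86.0/27
13 hosts -> /28 (14 usable): 192.168.86.32/28
Allocation: 192.168.84.0/24 (189 hosts, 254 usable); 192.168.85.0/24 (165 hosts, 254 usable); 192.168.86.0/27 (15 hosts, 30 usable); 192.168.86.32/28 (13 hosts, 14 usable)


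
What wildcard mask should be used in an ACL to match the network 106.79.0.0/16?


Subnet mask: 255.255.0.0
Wildcard = 255.255.255.255 - subnet mask
255 - 255 = 0
255 - 255 = 0
255 - 0 = 255
255 - 0 = 255
Wildcard: 0.0.255.255


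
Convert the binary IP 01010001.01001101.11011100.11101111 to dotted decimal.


01010001 = 81
01001101 = 77
11011100 = 220
11101111 = 239
IP: 81.77.220.239


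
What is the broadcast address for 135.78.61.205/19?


Network: 135.78.32.0/19
Host bits = 13
Set all host bits to 1:
Broadcast: 135.78.63.255


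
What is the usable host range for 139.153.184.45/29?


Network: 139.153.184.40
Broadcast: 139.153.184.47
First usable = network + 1
Last usable = broadcast - 1
Range: 139.153.184.41 to 139.153.184.46


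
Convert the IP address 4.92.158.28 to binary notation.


4 = 00000100
92 = 01011100
158 = 10011110
28 = 00011100
Binary: 00000100.01011100.10011110.00011100


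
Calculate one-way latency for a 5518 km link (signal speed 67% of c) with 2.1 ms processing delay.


Speed = 0.67 * 3e5 km/s = 201000 km/s
Propagation delay = 5518 / 201000 = 0.0275 s = 27.4527 ms
Processing delay = 2.1 ms
Total one-way latency = 29.5527 ms


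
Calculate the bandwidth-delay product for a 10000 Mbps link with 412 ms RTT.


BDP = bandwidth * RTT
= 10000 Mbps * 412 ms
= 10000 * 1e6 * 412 / 1000 bits
= 4120000000 bits
= 515000000 bytes
= 502929.6875 KB
BDP = 4120000000 bits (515000000 bytes)


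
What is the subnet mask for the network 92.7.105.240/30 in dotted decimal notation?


/30 means 30 network bits, 2 host bits
Binary: 11111111111111111111111111111100
Mask: 255.255.255.252


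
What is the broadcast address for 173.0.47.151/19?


Network: 173.0.32.0/19
Host bits = 13
Set all host bits to 1:
Broadcast: 173.0.63.255


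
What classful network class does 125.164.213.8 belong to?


First octet: 125
Binary: 01111101
0xxxxxxx -> Class A (1-126)
Class A, default mask 255.0.0.0 (/8)


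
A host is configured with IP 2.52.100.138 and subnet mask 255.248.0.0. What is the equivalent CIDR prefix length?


Binary: 11111111.11111000.00000000.00000000
Count leading 1s
Prefix: /13


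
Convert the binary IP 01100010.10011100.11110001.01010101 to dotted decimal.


01100010 = 98
10011100 = 156
11110001 = 241
01010101 = 85
IP: 98.156.241.85


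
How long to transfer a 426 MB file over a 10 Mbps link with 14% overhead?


Effective throughput = 10 * (1 - 14/100) = 8.6 Mbps
File size in Mb = 426 * 8 = 3408 Mb
Time = 3408 / 8.6
Time = 396.2791 seconds


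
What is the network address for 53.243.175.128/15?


IP:   00110101.11110011.10101111.10000000
Mask: 11111111.11111110.00000000.00000000
AND operation:
Net:  00110101.11110010.00000000.00000000
Network: 53.242.0.0/15


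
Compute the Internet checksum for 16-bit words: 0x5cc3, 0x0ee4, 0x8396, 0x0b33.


Sum all words (with carry folding):
+ 0x5cc3 = 0x5cc3
+ 0x0ee4 = 0x6ba7
+ 0x8396 = 0xef3d
+ 0x0b33 = 0xfa70
One's complement: ~0xfa70
Checksum = 0x058f


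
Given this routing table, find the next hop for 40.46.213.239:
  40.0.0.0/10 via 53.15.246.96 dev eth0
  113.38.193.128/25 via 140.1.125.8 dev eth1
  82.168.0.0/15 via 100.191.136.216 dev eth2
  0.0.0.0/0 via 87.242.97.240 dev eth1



Longest prefix match for 40.46.213.239:
  /10 40.0.0.0: MATCH
  /25 113.38.193.128: no
  /15 82.168.0.0: no
  /0 0.0.0.0: MATCH
Selected: next-hop 53.15.246.96 via eth0 (matched /10)


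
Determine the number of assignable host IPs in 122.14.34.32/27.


Host bits = 32 - 27 = 5
Total addresses = 2^5 = 32
Usable = total - 2 (network and broadcast)
Usable hosts: 30


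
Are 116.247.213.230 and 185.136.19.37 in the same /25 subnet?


Mask: 255.255.255.128
116.247.213.230 AND mask = 116.247.213.128
185.136.19.37 AND mask = 185.136.19.0
No, different subnets (116.247.213.128 vs 185.136.19.0)


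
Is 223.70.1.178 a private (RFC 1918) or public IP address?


RFC 1918 private ranges:
  10.0.0.0/8 (10.0.0.0 - 10.255.255.255)
  172.16.0.0/12 (172.16.0.0 - 172.31.255.255)
  192.168.0.0/16 (192.168.0.0 - 192.168.255.255)
Public (not in any RFC 1918 range)


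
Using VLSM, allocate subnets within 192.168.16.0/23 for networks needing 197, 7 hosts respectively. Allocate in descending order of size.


197 hosts -> /24 (254 usable): 192.168.16.0/24
7 hosts -> /28 (14 usable): 192.168.17.0/28
Allocation: 192.168.16.0/24 (197 hosts, 254 usable); 192.168.17.0/28 (7 hosts, 14 usable)


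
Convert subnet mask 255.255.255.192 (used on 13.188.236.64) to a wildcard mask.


Subnet mask: 255.255.255.192
Wildcard = 255.255.255.255 - subnet mask
255 - 255 = 0
255 - 255 = 0
255 - 255 = 0
255 - 192 = 63
Wildcard: 0.0.0.63


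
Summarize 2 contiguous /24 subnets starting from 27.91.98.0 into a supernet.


Original prefix: /24
Number of subnets: 2 = 2^1
New prefix = 24 - 1 = 23
Supernet: 27.91.98.0/23


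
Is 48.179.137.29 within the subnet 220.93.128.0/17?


Subnet network: 220.93.128.0
Test IP AND mask: 48.179.128.0
No, 48.179.137.29 is not in 220.93.128.0/17


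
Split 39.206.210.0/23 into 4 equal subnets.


New prefix = 23 + 2 = 25
Each subnet has 128 addresses
  39.206.210.0/25
  39.206.210.128/25
  39.206.211.0/25
  39.206.211.128/25
Subnets: 39.206.210.0/25, 39.206.210.128/25, 39.206.211.0/25, 39.206.211.128/25


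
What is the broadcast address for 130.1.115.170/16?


Network: 130.1.0.0/16
Host bits = 16
Set all host bits to 1:
Broadcast: 130.1.255.255


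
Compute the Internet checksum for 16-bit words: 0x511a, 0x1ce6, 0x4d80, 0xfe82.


Sum all words (with carry folding):
+ 0x511a = 0x511a
+ 0x1ce6 = 0x6e00
+ 0x4d80 = 0xbb80
+ 0xfe82 = 0xba03
One's complement: ~0xba03
Checksum = 0x45fc


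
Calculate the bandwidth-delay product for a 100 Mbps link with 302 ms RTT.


BDP = bandwidth * RTT
= 100 Mbps * 302 ms
= 100 * 1e6 * 302 / 1000 bits
= 30200000 bits
= 3775000 bytes
= 3686.5234 KB
BDP = 30200000 bits (3775000 bytes)


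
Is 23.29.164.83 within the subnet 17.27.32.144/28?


Subnet network: 17.27.32.144
Test IP AND mask: 23.29.164.80
No, 23.29.164.83 is not in 17.27.32.144/28


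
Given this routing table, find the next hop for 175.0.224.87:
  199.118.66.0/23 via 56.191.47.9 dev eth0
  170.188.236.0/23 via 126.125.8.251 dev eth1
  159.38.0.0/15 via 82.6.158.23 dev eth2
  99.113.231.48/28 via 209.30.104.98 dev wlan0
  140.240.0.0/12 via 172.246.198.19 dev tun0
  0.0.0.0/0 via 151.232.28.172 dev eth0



Longest prefix match for 175.0.224.87:
  /23 199.118.66.0: no
  /23 170.188.236.0: no
  /15 159.38.0.0: no
  /28 99.113.231.48: no
  /12 140.240.0.0: no
  /0 0.0.0.0: MATCH
Selected: next-hop 151.232.28.172 via eth0 (matched /0)


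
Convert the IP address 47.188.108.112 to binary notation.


47 = 00101111
188 = 10111100
108 = 01101100
112 = 01110000
Binary: 00101111.10111100.01101100.01110000


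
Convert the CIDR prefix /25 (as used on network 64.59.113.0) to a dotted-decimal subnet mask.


/25 means 25 network bits, 7 host bits
Binary: 11111111111111111111111110000000
Mask: 255.255.255.128


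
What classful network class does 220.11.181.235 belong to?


First octet: 220
Binary: 11011100
110xxxxx -> Class C (192-223)
Class C, default mask 255.255.255.0 (/24)


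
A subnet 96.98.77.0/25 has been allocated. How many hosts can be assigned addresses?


Host bits = 32 - 25 = 7
Total addresses = 2^7 = 128
Usable = total - 2 (network and broadcast)
Usable hosts: 126


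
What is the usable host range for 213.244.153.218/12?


Network: 213.240.0.0
Broadcast: 213.255.255.255
First usable = network + 1
Last usable = broadcast - 1
Range: 213.240.0.1 to 213.255.255.254


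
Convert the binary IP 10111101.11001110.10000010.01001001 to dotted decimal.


10111101 = 189
11001110 = 206
10000010 = 130
01001001 = 73
IP: 189.206.130.73


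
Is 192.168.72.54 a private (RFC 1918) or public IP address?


RFC 1918 private ranges:
  10.0.0.0/8 (10.0.0.0 - 10.255.255.255)
  172.16.0.0/12 (172.16.0.0 - 172.31.255.255)
  192.168.0.0/16 (192.168.0.0 - 192.168.255.255)
Private (in 192.168.0.0/16)


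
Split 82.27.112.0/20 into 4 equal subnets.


New prefix = 20 + 2 = 22
Each subnet has 1024 addresses
  82.27.112.0/22
  82.27.116.0/22
  82.27.120.0/22
  82.27.124.0/22
Subnets: 82.27.112.0/22, 82.27.116.0/22, 82.27.120.0/22, 82.27.124.0/22


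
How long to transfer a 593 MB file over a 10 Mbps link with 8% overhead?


Effective throughput = 10 * (1 - 8/100) = 9.2 Mbps
File size in Mb = 593 * 8 = 4744 Mb
Time = 4744 / 9.2
Time = 515.6522 seconds


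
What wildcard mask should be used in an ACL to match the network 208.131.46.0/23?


Subnet mask: 255.255.254.0
Wildcard = 255.255.255.255 - subnet mask
255 - 255 = 0
255 - 255 = 0
255 - 254 = 1
255 - 0 = 255
Wildcard: 0.0.1.255


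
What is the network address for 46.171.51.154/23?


IP:   00101110.10101011.00110011.10011010
Mask: 11111111.11111111.11111110.00000000
AND operation:
Net:  00101110.10101011.00110010.00000000
Network: 46.171.50.0/23


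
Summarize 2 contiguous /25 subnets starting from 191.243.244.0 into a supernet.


Original prefix: /25
Number of subnets: 2 = 2^1
New prefix = 25 - 1 = 24
Supernet: 191.243.244.0/24


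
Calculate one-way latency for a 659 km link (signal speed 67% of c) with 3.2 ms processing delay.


Speed = 0.67 * 3e5 km/s = 201000 km/s
Propagation delay = 659 / 201000 = 0.0033 s = 3.2786 ms
Processing delay = 3.2 ms
Total one-way latency = 6.4786 ms


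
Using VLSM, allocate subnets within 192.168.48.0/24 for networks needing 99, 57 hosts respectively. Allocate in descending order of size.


99 hosts -> /25 (126 usable): 192.168.48.0/25
57 hosts -> /26 (62 usable): 192.168.48.128/26
Allocation: 192.168.48.0/25 (99 hosts, 126 usable); 192.168.48.128/26 (57 hosts, 62 usable)


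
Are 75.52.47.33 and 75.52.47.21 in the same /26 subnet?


Mask: 255.255.255.192
75.52.47.33 AND mask = 75.52.47.0
75.52.47.21 AND mask = 75.52.47.0
Yes, same subnet (75.52.47.0)


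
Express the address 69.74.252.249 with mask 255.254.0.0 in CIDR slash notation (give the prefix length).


Binary: 11111111.11111110.00000000.00000000
Count leading 1s
Prefix: /15


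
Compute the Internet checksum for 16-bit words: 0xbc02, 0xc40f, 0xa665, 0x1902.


Sum all words (with carry folding):
+ 0xbc02 = 0xbc02
+ 0xc40f = 0x8012
+ 0xa665 = 0x2678
+ 0x1902 = 0x3f7a
One's complement: ~0x3f7a
Checksum = 0xc085


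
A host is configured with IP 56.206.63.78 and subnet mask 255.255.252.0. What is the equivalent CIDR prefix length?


Binary: 11111111.11111111.11111100.00000000
Count leading 1s
Prefix: /22


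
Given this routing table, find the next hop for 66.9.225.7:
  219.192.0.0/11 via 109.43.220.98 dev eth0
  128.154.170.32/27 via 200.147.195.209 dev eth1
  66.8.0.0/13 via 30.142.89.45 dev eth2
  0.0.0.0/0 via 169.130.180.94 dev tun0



Longest prefix match for 66.9.225.7:
  /11 219.192.0.0: no
  /27 128.154.170.32: no
  /13 66.8.0.0: MATCH
  /0 0.0.0.0: MATCH
Selected: next-hop 30.142.89.45 via eth2 (matched /13)


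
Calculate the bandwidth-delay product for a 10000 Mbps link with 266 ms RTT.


BDP = bandwidth * RTT
= 10000 Mbps * 266 ms
= 10000 * 1e6 * 266 / 1000 bits
= 2660000000 bits
= 332500000 bytes
= 324707.0312 KB
BDP = 2660000000 bits (332500000 bytes)


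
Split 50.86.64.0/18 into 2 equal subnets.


New prefix = 18 + 1 = 19
Each subnet has 8192 addresses
  50.86.64.0/19
  50.86.96.0/19
Subnets: 50.86.64.0/19, 50.86.96.0/19


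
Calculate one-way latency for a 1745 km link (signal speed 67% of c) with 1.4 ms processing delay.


Speed = 0.67 * 3e5 km/s = 201000 km/s
Propagation delay = 1745 / 201000 = 0.0087 s = 8.6816 ms
Processing delay = 1.4 ms
Total one-way latency = 10.0816 ms


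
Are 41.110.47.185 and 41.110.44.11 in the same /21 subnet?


Mask: 255.255.248.0
41.110.47.185 AND mask = 41.110.40.0
41.110.44.11 AND mask = 41.110.40.0
Yes, same subnet (41.110.40.0)


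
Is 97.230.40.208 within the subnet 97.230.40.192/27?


Subnet network: 97.230.40.192
Test IP AND mask: 97.230.40.192
Yes, 97.230.40.208 is in 97.230.40.192/27


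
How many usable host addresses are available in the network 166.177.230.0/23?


Host bits = 32 - 23 = 9
Total addresses = 2^9 = 512
Usable = total - 2 (network and broadcast)
Usable hosts: 510


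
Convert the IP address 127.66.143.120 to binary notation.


127 = 01111111
66 = 01000010
143 = 10001111
120 = 01111000
Binary: 01111111.01000010.10001111.01111000


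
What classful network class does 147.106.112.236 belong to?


First octet: 147
Binary: 10010011
10xxxxxx -> Class B (128-191)
Class B, default mask 255.255.0.0 (/16)


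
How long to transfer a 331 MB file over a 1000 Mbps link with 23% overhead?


Effective throughput = 1000 * (1 - 23/100) = 770 Mbps
File size in Mb = 331 * 8 = 2648 Mb
Time = 2648 / 770
Time = 3.439 seconds


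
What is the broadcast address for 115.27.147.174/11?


Network: 115.0.0.0/11
Host bits = 21
Set all host bits to 1:
Broadcast: 115.31.255.255


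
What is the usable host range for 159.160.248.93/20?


Network: 159.160.240.0
Broadcast: 159.160.255.255
First usable = network + 1
Last usable = broadcast - 1
Range: 159.160.240.1 to 159.160.255.254


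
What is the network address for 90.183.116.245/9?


IP:   01011010.10110111.01110100.11110101
Mask: 11111111.10000000.00000000.00000000
AND operation:
Net:  01011010.10000000.00000000.00000000
Network: 90.128.0.0/9


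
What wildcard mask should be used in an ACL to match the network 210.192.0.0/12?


Subnet mask: 255.240.0.0
Wildcard = 255.255.255.255 - subnet mask
255 - 255 = 0
255 - 240 = 15
255 - 0 = 255
255 - 0 = 255
Wildcard: 0.15.255.255


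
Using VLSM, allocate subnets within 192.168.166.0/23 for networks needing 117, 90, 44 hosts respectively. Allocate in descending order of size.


117 hosts -> /25 (126 usable): 192.168.166.0/25
90 hosts -> /25 (126 usable): 192.168.166.128/25
44 hosts -> /26 (62 usable): 192.168.167.0/26
Allocation: 192.168.166.0/25 (117 hosts, 126 usable); 192.168.166.128/25 (90 hosts, 126 usable); 192.168.167.0/26 (44 hosts, 62 usable)


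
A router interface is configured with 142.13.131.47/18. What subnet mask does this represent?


/18 means 18 network bits, 14 host bits
Binary: 11111111111111111100000000000000
Mask: 255.255.192.0


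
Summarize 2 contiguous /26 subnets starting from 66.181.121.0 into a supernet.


Original prefix: /26
Number of subnets: 2 = 2^1
New prefix = 26 - 1 = 25
Supernet: 66.181.121.0/25


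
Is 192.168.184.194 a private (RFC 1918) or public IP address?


RFC 1918 private ranges:
  10.0.0.0/8 (10.0.0.0 - 10.255.255.255)
  172.16.0.0/12 (172.16.0.0 - 172.31.255.255)
  192.168.0.0/16 (192.168.0.0 - 192.168.255.255)
Private (in 192.168.0.0/16)


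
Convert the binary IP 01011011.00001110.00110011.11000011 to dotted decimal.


01011011 = 91
00001110 = 14
00110011 = 51
11000011 = 195
IP: 91.14.51.195


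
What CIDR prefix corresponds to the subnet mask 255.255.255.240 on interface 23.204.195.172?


Binary: 11111111.11111111.11111111.11110000
Count leading 1s
Prefix: /28


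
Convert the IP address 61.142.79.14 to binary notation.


61 = 00111101
142 = 10001110
79 = 01001111
14 = 00001110
Binary: 00111101.10001110.01001111.00001110


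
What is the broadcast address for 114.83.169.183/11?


Network: 114.64.0.0/11
Host bits = 21
Set all host bits to 1:
Broadcast: 114.95.255.255


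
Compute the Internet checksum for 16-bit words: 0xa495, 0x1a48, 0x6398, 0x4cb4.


Sum all words (with carry folding):
+ 0xa495 = 0xa495
+ 0x1a48 = 0xbedd
+ 0x6398 = 0x2276
+ 0x4cb4 = 0x6f2a
One's complement: ~0x6f2a
Checksum = 0x90d5


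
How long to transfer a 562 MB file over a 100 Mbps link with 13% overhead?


Effective throughput = 100 * (1 - 13/100) = 87 Mbps
File size in Mb = 562 * 8 = 4496 Mb
Time = 4496 / 87
Time = 51.6782 seconds


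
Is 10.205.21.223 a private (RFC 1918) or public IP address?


RFC 1918 private ranges:
  10.0.0.0/8 (10.0.0.0 - 10.255.255.255)
  172.16.0.0/12 (172.16.0.0 - 172.31.255.255)
  192.168.0.0/16 (192.168.0.0 - 192.168.255.255)
Private (in 10.0.0.0/8)


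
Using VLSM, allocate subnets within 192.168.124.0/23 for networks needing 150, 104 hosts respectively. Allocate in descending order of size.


150 hosts -> /24 (254 usable): 192.168.124.0/24
104 hosts -> /25 (126 usable): 192.168.125.0/25
Allocation: 192.168.124.0/24 (150 hosts, 254 usable); 192.168.125.0/25 (104 hosts, 126 usable)


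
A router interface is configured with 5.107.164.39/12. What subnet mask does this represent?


/12 means 12 network bits, 20 host bits
Binary: 11111111111100000000000000000000
Mask: 255.240.0.0


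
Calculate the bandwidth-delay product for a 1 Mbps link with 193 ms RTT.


BDP = bandwidth * RTT
= 1 Mbps * 193 ms
= 1 * 1e6 * 193 / 1000 bits
= 193000 bits
= 24125 bytes
= 23.5596 KB
BDP = 193000 bits (24125 bytes)


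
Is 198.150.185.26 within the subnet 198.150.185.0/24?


Subnet network: 198.150.185.0
Test IP AND mask: 198.150.185.0
Yes, 198.150.185.26 is in 198.150.185.0/24


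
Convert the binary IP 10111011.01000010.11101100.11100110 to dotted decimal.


10111011 = 187
01000010 = 66
11101100 = 236
11100110 = 230
IP: 187.66.236.230


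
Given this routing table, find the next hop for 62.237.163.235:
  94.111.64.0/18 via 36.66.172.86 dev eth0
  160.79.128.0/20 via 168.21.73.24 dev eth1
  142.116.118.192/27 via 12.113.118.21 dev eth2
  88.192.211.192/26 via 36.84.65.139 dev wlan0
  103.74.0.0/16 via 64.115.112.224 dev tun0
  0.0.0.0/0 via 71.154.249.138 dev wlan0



Longest prefix match for 62.237.163.235:
  /18 94.111.64.0: no
  /20 160.79.128.0: no
  /27 142.116.118.192: no
  /26 88.192.211.192: no
  /16 103.74.0.0: no
  /0 0.0.0.0: MATCH
Selected: next-hop 71.154.249.138 via wlan0 (matched /0)


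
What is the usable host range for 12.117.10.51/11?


Network: 12.96.0.0
Broadcast: 12.127.255.255
First usable = network + 1
Last usable = broadcast - 1
Range: 12.96.0.1 to 12.127.255.254


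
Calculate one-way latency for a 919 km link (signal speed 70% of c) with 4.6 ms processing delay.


Speed = 0.7 * 3e5 km/s = 210000 km/s
Propagation delay = 919 / 210000 = 0.0044 s = 4.3762 ms
Processing delay = 4.6 ms
Total one-way latency = 8.9762 ms


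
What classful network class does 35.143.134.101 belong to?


First octet: 35
Binary: 00100011
0xxxxxxx -> Class A (1-126)
Class A, default mask 255.0.0.0 (/8)


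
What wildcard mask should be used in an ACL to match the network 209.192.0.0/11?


Subnet mask: 255.224.0.0
Wildcard = 255.255.255.255 - subnet mask
255 - 255 = 0
255 - 224 = 31
255 - 0 = 255
255 - 0 = 255
Wildcard: 0.31.255.255


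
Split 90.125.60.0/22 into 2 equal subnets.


New prefix = 22 + 1 = 23
Each subnet has 512 addresses
  90.125.60.0/23
  90.125.62.0/23
Subnets: 90.125.60.0/23, 90.125.62.0/23


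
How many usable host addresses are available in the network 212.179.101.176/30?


Host bits = 32 - 30 = 2
Total addresses = 2^2 = 4
Usable = total - 2 (network and broadcast)
Usable hosts: 2


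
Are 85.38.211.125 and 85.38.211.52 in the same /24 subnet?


Mask: 255.255.255.0
85.38.211.125 AND mask = 85.38.211.0
85.38.211.52 AND mask = 85.38.211.0
Yes, same subnet (85.38.211.0)


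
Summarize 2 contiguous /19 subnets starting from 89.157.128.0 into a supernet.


Original prefix: /19
Number of subnets: 2 = 2^1
New prefix = 19 - 1 = 18
Supernet: 89.157.128.0/18


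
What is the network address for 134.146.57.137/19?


IP:   10000110.10010010.00111001.10001001
Mask: 11111111.11111111.11100000.00000000
AND operation:
Net:  10000110.10010010.00100000.00000000
Network: 134.146.32.0/19


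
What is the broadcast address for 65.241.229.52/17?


Network: 65.241.128.0/17
Host bits = 15
Set all host bits to 1:
Broadcast: 65.241.255.255


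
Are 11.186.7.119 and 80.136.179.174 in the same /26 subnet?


Mask: 255.255.255.192
11.186.7.119 AND mask = 11.186.7.64
80.136.179.174 AND mask = 80.136.179.128
No, different subnets (11.186.7.64 vs 80.136.179.128)


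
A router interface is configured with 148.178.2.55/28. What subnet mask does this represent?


/28 means 28 network bits, 4 host bits
Binary: 11111111111111111111111111110000
Mask: 255.255.255.240


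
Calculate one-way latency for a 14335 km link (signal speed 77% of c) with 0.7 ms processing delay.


Speed = 0.77 * 3e5 km/s = 231000 km/s
Propagation delay = 14335 / 231000 = 0.0621 s = 62.0563 ms
Processing delay = 0.7 ms
Total one-way latency = 62.7563 ms


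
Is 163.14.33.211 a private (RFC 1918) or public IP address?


RFC 1918 private ranges:
  10.0.0.0/8 (10.0.0.0 - 10.255.255.255)
  172.16.0.0/12 (172.16.0.0 - 172.31.255.255)
  192.168.0.0/16 (192.168.0.0 - 192.168.255.255)
Public (not in any RFC 1918 range)


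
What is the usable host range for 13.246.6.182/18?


Network: 13.246.0.0
Broadcast: 13.246.63.255
First usable = network + 1
Last usable = broadcast - 1
Range: 13.246.0.1 to 13.246.63.254


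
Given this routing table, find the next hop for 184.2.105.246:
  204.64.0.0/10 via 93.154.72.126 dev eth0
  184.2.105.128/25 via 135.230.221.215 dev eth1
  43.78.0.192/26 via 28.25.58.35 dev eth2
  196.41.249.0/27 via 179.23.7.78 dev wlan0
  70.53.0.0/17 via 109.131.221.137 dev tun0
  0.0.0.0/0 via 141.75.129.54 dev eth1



Longest prefix match for 184.2.105.246:
  /10 204.64.0.0: no
  /25 184.2.105.128: MATCH
  /26 43.78.0.192: no
  /27 196.41.249.0: no
  /17 70.53.0.0: no
  /0 0.0.0.0: MATCH
Selected: next-hop 135.230.221.215 via eth1 (matched /25)


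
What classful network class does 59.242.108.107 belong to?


First octet: 59
Binary: 00111011
0xxxxxxx -> Class A (1-126)
Class A, default mask 255.0.0.0 (/8)


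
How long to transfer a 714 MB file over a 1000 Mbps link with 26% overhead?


Effective throughput = 1000 * (1 - 26/100) = 740 Mbps
File size in Mb = 714 * 8 = 5712 Mb
Time = 5712 / 740
Time = 7.7189 seconds


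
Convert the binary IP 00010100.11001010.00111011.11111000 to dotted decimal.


00010100 = 20
11001010 = 202
00111011 = 59
11111000 = 248
IP: 20.202.59.248


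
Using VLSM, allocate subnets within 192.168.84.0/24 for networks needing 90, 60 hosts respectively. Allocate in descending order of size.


90 hosts -> /25 (126 usable): 192.168.84.0/25
60 hosts -> /26 (62 usable): 192.168.84.128/26
Allocation: 192.168.84.0/25 (90 hosts, 126 usable); 192.168.84.128/26 (60 hosts, 62 usable)


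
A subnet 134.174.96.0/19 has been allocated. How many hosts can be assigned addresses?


Host bits = 32 - 19 = 13
Total addresses = 2^13 = 8192
Usable = total - 2 (network and broadcast)
Usable hosts: 8190


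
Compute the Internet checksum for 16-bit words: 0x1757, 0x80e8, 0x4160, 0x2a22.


Sum all words (with carry folding):
+ 0x1757 = 0x1757
+ 0x80e8 = 0x983f
+ 0x4160 = 0xd99f
+ 0x2a22 = 0x03c2
One's complement: ~0x03c2
Checksum = 0xfc3d


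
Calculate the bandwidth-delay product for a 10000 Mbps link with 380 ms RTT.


BDP = bandwidth * RTT
= 10000 Mbps * 380 ms
= 10000 * 1e6 * 380 / 1000 bits
= 3800000000 bits
= 475000000 bytes
= 463867.1875 KB
BDP = 3800000000 bits (475000000 bytes)


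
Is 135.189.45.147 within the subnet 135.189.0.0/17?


Subnet network: 135.189.0.0
Test IP AND mask: 135.189.0.0
Yes, 135.189.45.147 is in 135.189.0.0/17


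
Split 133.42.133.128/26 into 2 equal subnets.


New prefix = 26 + 1 = 27
Each subnet has 32 addresses
  133.42.133.128/27
  133.42.133.160/27
Subnets: 133.42.133.128/27, 133.42.133.160/27


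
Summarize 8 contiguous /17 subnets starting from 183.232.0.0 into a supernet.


Original prefix: /17
Number of subnets: 8 = 2^3
New prefix = 17 - 3 = 14
Supernet: 183.232.0.0/14


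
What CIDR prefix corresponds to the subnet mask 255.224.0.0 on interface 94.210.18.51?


Binary: 11111111.11100000.00000000.00000000
Count leading 1s
Prefix: /11


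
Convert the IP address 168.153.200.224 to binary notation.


168 = 10101000
153 = 10011001
200 = 11001000
224 = 11100000
Binary: 10101000.10011001.11001000.11100000


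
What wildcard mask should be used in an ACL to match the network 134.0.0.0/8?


Subnet mask: 255.0.0.0
Wildcard = 255.255.255.255 - subnet mask
255 - 255 = 0
255 - 0 = 255
255 - 0 = 255
255 - 0 = 255
Wildcard: 0.255.255.255


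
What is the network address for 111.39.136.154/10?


IP:   01101111.00100111.10001000.10011010
Mask: 11111111.11000000.00000000.00000000
AND operation:
Net:  01101111.00000000.00000000.00000000
Network: 111.0.0.0/10


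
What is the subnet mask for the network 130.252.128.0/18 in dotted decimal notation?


/18 means 18 network bits, 14 host bits
Binary: 11111111111111111100000000000000
Mask: 255.255.192.0


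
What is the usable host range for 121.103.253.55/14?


Network: 121.100.0.0
Broadcast: 121.103.255.255
First usable = network + 1
Last usable = broadcast - 1
Range: 121.100.0.1 to 121.103.255.254


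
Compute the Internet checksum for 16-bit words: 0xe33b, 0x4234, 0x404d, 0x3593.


Sum all words (with carry folding):
+ 0xe33b = 0xe33b
+ 0x4234 = 0x2570
+ 0x404d = 0x65bd
+ 0x3593 = 0x9b50
One's complement: ~0x9b50
Checksum = 0x64af


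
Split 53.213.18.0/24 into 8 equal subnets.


New prefix = 24 + 3 = 27
Each subnet has 32 addresses
  53.213.18.0/27
  53.213.18.32/27
  53.213.18.64/27
  53.213.18.96/27
  53.213.18.128/27
  53.213.18.160/27
  53.213.18.192/27
  53.213.18.224/27
Subnets: 53.213.18.0/27, 53.213.18.32/27, 53.213.18.64/27, 53.213.18.96/27, 53.213.18.128/27, 53.213.18.160/27, 53.213.18.192/27, 53.213.18.224/27


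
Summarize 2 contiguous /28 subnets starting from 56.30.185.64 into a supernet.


Original prefix: /28
Number of subnets: 2 = 2^1
New prefix = 28 - 1 = 27
Supernet: 56.30.185.64/27


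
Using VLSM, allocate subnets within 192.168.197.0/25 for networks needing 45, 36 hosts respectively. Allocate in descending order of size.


45 hosts -> /26 (62 usable): 192.168.197.0/26
36 hosts -> /26 (62 usable): 192.168.197.64/26
Allocation: 192.168.197.0/26 (45 hosts, 62 usable); 192.168.197.64/26 (36 hosts, 62 usable)


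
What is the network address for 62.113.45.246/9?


IP:   00111110.01110001.00101101.11110110
Mask: 11111111.10000000.00000000.00000000
AND operation:
Net:  00111110.00000000.00000000.00000000
Network: 62.0.0.0/9


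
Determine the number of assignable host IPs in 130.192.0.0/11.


Host bits = 32 - 11 = 21
Total addresses = 2^21 = 2097152
Usable = total - 2 (network and broadcast)
Usable hosts: 2097150


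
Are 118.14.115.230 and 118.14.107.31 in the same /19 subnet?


Mask: 255.255.224.0
118.14.115.230 AND mask = 118.14.96.0
118.14.107.31 AND mask = 118.14.96.0
Yes, same subnet (118.14.96.0)


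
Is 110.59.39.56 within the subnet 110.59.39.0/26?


Subnet network: 110.59.39.0
Test IP AND mask: 110.59.39.0
Yes, 110.59.39.56 is in 110.59.39.0/26


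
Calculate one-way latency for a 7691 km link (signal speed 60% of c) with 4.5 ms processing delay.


Speed = 0.6 * 3e5 km/s = 180000 km/s
Propagation delay = 7691 / 180000 = 0.0427 s = 42.7278 ms
Processing delay = 4.5 ms
Total one-way latency = 47.2278 ms


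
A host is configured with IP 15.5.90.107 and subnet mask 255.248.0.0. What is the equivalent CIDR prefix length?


Binary: 11111111.11111000.00000000.00000000
Count leading 1s
Prefix: /13


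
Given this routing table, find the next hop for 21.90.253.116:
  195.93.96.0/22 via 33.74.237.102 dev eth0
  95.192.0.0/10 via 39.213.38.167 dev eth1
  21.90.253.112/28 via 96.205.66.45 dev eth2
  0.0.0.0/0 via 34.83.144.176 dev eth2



Longest prefix match for 21.90.253.116:
  /22 195.93.96.0: no
  /10 95.192.0.0: no
  /28 21.90.253.112: MATCH
  /0 0.0.0.0: MATCH
Selected: next-hop 96.205.66.45 via eth2 (matched /28)


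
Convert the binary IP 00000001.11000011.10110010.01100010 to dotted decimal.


00000001 = 1
11000011 = 195
10110010 = 178
01100010 = 98
IP: 1.195.178.98


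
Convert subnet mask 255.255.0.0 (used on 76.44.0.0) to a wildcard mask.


Subnet mask: 255.255.0.0
Wildcard = 255.255.255.255 - subnet mask
255 - 255 = 0
255 - 255 = 0
255 - 0 = 255
255 - 0 = 255
Wildcard: 0.0.255.255


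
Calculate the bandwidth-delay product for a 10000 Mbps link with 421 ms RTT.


BDP = bandwidth * RTT
= 10000 Mbps * 421 ms
= 10000 * 1e6 * 421 / 1000 bits
= 4210000000 bits
= 526250000 bytes
= 513916.0156 KB
BDP = 4210000000 bits (526250000 bytes)
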